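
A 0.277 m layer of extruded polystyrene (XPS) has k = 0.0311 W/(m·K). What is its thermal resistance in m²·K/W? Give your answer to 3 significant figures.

8.91 m²·K/W

R = L/k = 0.277/0.0311 = 8.907 m²·K/W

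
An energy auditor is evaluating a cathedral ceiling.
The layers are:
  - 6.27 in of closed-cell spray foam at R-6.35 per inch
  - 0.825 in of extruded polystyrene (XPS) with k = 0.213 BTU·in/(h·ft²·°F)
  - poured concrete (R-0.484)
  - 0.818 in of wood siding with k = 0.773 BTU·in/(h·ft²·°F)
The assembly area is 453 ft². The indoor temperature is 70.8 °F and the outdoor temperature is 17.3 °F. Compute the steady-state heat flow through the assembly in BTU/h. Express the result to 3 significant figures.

6.27 × 6.35 = 39.81
0.825/0.213 = 3.873
0.818/0.773 = 1.058
R_total = 39.81 + 3.873 + 0.484 + 1.058 = 45.23 ft²·°F·h/BTU
Q = A·ΔT/R = 453 × (70.8 − 17.3) / 45.23 = 535.8 BTU/h

536 BTU/h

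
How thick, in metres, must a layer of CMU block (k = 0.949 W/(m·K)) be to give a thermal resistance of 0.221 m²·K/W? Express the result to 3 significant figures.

0.210 m

L = R·k = 0.221 × 0.949 = 0.2097 m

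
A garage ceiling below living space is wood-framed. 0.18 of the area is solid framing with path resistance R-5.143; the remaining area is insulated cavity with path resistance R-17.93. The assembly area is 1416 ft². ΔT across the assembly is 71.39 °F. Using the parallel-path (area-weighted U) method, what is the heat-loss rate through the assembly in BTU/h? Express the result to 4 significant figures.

8161 BTU/h

U_eff = 0.82/17.93 + 0.18/5.143 = 0.045733 + 0.034999 = 0.080732
R_eff = 1/U_eff = 12.387 ft²·°F·h/BTU
Q = 1416 × 71.39 / 12.387 = 8161.1 BTU/h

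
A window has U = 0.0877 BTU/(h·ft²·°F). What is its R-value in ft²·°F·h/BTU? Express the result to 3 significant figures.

R = 1/U = 1/0.0877 = 11.4

11.4 ft²·°F·h/BTU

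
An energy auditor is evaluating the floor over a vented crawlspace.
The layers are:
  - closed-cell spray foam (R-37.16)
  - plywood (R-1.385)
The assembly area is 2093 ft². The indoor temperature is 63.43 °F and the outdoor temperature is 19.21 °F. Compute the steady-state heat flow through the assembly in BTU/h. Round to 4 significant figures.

R_total = 37.16 + 1.385 = 38.545 ft²·°F·h/BTU
Q = A·ΔT/R = 2093 × (63.43 − 19.21) / 38.545 = 2401.2 BTU/h

2401 BTU/h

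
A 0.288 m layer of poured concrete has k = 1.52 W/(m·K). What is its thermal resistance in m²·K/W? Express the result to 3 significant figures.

0.189 m²·K/W

R = L/k = 0.288/1.52 = 0.1895 m²·K/W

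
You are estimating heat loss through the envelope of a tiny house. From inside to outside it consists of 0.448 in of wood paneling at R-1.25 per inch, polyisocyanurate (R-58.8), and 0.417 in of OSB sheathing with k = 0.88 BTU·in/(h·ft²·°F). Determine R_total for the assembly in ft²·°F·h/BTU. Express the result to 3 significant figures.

0.448 × 1.25 = 0.56
0.417/0.88 = 0.4739
R_total = 0.56 + 58.8 + 0.4739 = 59.83 ft²·°F·h/BTU

59.8 ft²·°F·h/BTU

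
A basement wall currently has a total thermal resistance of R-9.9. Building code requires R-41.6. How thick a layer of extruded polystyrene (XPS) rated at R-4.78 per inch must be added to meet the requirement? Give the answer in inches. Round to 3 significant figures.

ΔR = 41.6 − 9.9 = 31.7 ft²·°F·h/BTU
L = ΔR / (R/in) = 31.7/4.78 = 6.632 in

6.63 in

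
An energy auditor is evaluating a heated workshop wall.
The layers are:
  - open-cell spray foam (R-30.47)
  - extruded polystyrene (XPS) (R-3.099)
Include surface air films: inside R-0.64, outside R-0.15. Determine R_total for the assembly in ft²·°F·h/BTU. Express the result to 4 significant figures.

R_total = 0.64 + 30.47 + 3.099 + 0.15 = 34.359 ft²·°F·h/BTU

34.36 ft²·°F·h/BTU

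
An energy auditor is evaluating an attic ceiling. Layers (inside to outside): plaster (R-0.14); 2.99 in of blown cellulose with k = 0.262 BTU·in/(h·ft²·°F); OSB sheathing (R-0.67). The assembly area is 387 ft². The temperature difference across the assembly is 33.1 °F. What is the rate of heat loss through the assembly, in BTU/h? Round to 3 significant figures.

2.99/0.262 = 11.41
R_total = 0.14 + 11.41 + 0.67 = 12.22 ft²·°F·h/BTU
Q = A·ΔT/R = 387 × 33.1 / 12.22 = 1048 BTU/h

1050 BTU/h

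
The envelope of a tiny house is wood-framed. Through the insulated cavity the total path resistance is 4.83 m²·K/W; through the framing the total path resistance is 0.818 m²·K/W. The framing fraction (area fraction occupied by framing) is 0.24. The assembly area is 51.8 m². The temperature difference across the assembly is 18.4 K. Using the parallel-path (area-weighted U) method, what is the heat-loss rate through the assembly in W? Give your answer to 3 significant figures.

U_eff = 0.76/4.83 + 0.24/0.818 = 0.1573 + 0.2934 = 0.4507
R_eff = 1/U_eff = 2.219 m²·K/W
Q = 51.8 × 18.4 / 2.219 = 429.6 W

430 W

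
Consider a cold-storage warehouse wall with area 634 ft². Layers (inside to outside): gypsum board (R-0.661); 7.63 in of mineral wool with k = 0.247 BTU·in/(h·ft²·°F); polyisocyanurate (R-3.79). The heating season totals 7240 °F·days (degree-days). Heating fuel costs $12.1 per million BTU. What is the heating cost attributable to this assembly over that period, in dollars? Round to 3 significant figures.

7.63/0.247 = 30.89
R_total = 0.661 + 30.89 + 3.79 = 35.34 ft²·°F·h/BTU
E = A × HDD × 24 / R = 634 × 7240 × 24 / 35.34 = 3117000 BTU
Cost = 3117000/10⁶ × 12.1 = $37.72

37.7 dollars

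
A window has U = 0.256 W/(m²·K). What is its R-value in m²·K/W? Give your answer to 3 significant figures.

3.91 m²·K/W

R = 1/U = 1/0.256 = 3.906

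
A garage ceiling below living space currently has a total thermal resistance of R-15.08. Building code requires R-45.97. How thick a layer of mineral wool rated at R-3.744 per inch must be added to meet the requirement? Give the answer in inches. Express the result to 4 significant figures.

ΔR = 45.97 − 15.08 = 30.89 ft²·°F·h/BTU
L = ΔR / (R/in) = 30.89/3.744 = 8.2505 in

8.251 in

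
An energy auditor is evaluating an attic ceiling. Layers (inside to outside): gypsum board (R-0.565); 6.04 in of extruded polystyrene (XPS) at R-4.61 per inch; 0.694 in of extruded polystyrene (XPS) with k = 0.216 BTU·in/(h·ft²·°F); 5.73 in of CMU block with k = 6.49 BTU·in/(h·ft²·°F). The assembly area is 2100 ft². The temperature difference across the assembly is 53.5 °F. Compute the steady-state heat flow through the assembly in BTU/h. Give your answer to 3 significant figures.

6.04 × 4.61 = 27.84
0.694/0.216 = 3.213
5.73/6.49 = 0.8829
R_total = 0.565 + 27.84 + 3.213 + 0.8829 = 32.51 ft²·°F·h/BTU
Q = A·ΔT/R = 2100 × 53.5 / 32.51 = 3456 BTU/h

3460 BTU/h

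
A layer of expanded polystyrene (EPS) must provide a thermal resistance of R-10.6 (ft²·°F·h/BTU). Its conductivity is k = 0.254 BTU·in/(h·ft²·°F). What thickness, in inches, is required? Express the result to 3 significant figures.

2.69 in

L = R × k = 10.6 × 0.254 = 2.692 in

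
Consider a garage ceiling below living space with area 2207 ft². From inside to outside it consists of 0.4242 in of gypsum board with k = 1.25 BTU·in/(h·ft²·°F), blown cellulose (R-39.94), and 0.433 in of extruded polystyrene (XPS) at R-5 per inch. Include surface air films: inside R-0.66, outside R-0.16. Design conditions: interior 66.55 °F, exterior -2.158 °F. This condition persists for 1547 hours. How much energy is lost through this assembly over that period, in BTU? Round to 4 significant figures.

5422000 BTU

0.4242/1.25 = 0.33936
0.433 × 5 = 2.165
R_total = 0.66 + 0.33936 + 39.94 + 2.165 + 0.16 = 43.264 ft²·°F·h/BTU
Q = 2207 × (66.55 − (-2.158)) / 43.264 = 3504.9 BTU/h
E = 3504.9 × 1547 = 5422100 BTU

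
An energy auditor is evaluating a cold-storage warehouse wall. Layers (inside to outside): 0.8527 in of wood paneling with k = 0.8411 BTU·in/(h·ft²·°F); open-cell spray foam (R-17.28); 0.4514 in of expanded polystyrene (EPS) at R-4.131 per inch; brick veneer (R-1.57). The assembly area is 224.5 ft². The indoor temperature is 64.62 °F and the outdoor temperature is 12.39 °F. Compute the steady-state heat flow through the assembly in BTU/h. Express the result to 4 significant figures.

0.8527/0.8411 = 1.0138
0.4514 × 4.131 = 1.8647
R_total = 1.0138 + 17.28 + 1.8647 + 1.57 = 21.729 ft²·°F·h/BTU
Q = A·ΔT/R = 224.5 × (64.62 − 12.39) / 21.729 = 539.64 BTU/h

539.6 BTU/h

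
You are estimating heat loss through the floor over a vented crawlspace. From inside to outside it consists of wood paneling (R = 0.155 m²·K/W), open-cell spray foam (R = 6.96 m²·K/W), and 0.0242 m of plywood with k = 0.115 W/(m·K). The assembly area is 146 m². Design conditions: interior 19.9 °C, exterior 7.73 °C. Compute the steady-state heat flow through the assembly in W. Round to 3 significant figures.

243 W

0.0242/0.115 = 0.2104
R_total = 0.155 + 6.96 + 0.2104 = 7.325 m²·K/W
Q = A·ΔT/R = 146 × (19.9 − 7.73) / 7.325 = 242.6 W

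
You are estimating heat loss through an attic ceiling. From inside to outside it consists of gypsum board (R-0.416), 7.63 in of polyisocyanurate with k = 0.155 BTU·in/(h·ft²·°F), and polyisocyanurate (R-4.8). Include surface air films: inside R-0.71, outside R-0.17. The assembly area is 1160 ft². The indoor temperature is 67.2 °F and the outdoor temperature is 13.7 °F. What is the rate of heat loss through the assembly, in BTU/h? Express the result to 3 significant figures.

7.63/0.155 = 49.23
R_total = 0.71 + 0.416 + 49.23 + 4.8 + 0.17 = 55.32 ft²·°F·h/BTU
Q = A·ΔT/R = 1160 × (67.2 − 13.7) / 55.32 = 1122 BTU/h

1120 BTU/h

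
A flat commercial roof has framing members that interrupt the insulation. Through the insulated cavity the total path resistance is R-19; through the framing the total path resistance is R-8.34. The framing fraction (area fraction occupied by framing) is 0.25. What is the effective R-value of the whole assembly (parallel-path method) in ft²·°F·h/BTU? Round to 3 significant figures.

14.4 ft²·°F·h/BTU

U_eff = 0.75/19 + 0.25/8.34 = 0.03947 + 0.02998 = 0.06945
R_eff = 1/U_eff = 14.4 ft²·°F·h/BTU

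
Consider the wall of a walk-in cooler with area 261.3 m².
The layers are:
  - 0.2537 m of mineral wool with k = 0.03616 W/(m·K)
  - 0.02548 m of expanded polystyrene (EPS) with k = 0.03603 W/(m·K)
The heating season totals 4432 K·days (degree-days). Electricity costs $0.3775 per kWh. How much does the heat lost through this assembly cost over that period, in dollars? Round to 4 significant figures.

0.2537/0.03616 = 7.016
0.02548/0.03603 = 0.70719
R_total = 7.016 + 0.70719 = 7.7232 m²·K/W
E = A × HDD × 24 / R / 1000 = 261.3 × 4432 × 24 / 7.7232 / 1000 = 3598.7 kWh
Cost = 3598.7 × 0.3775 = $1358.5

1359 dollars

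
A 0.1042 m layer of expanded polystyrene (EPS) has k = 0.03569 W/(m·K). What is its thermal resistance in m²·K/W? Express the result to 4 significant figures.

2.920 m²·K/W

R = L/k = 0.1042/0.03569 = 2.9196 m²·K/W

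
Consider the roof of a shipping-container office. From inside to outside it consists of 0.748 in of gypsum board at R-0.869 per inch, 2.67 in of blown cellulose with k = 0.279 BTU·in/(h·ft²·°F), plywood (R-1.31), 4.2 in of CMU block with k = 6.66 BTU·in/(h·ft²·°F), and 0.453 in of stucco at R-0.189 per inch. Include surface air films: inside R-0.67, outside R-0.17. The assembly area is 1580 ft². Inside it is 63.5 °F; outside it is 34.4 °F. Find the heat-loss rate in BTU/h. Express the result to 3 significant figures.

0.748 × 0.869 = 0.65
2.67/0.279 = 9.57
4.2/6.66 = 0.6306
0.453 × 0.189 = 0.08562
R_total = 0.67 + 0.65 + 9.57 + 1.31 + 0.6306 + 0.08562 + 0.17 = 13.09 ft²·°F·h/BTU
Q = A·ΔT/R = 1580 × (63.5 − 34.4) / 13.09 = 3513 BTU/h

3510 BTU/h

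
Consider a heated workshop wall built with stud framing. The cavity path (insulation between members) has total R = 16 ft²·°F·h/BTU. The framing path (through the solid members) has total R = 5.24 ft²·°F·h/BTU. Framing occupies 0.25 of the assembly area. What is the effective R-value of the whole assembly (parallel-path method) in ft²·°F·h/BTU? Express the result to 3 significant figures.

10.6 ft²·°F·h/BTU

U_eff = 0.75/16 + 0.25/5.24 = 0.04688 + 0.04771 = 0.09458
R_eff = 1/U_eff = 10.57 ft²·°F·h/BTU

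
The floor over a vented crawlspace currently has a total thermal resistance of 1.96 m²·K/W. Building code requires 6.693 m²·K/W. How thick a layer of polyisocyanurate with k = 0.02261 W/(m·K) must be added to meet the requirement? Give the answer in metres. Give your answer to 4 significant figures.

0.1070 m

ΔR = 6.693 − 1.96 = 4.733 m²·K/W
L = ΔR × k = 4.733 × 0.02261 = 0.10701 m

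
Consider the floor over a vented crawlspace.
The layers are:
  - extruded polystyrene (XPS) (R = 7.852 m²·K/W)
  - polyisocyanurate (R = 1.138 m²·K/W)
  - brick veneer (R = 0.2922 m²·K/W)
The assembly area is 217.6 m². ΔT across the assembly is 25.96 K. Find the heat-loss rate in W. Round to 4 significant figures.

608.6 W

R_total = 7.852 + 1.138 + 0.2922 = 9.2822 m²·K/W
Q = A·ΔT/R = 217.6 × 25.96 / 9.2822 = 608.57 W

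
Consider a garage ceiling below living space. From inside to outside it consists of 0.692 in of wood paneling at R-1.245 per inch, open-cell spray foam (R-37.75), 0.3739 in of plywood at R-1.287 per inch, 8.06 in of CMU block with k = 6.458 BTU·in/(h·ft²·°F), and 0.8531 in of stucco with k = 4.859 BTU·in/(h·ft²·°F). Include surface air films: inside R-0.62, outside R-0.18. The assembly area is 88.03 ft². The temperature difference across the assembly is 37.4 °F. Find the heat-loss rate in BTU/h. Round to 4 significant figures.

79.69 BTU/h

0.692 × 1.245 = 0.86154
0.3739 × 1.287 = 0.48121
8.06/6.458 = 1.2481
0.8531/4.859 = 0.17557
R_total = 0.62 + 0.86154 + 37.75 + 0.48121 + 1.2481 + 0.17557 + 0.18 = 41.316 ft²·°F·h/BTU
Q = A·ΔT/R = 88.03 × 37.4 / 41.316 = 79.686 BTU/h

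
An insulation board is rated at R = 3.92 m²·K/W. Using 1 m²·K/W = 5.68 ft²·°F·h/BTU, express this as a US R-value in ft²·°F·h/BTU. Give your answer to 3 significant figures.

22.3 ft²·°F·h/BTU

R_US = 3.92 × 5.68 = 22.27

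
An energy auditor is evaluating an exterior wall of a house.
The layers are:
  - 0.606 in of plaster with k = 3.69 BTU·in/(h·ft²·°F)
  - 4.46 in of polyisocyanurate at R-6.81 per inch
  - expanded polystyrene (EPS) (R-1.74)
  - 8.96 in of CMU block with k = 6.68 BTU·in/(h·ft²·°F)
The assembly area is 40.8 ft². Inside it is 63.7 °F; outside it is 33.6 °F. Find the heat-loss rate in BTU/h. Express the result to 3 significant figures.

0.606/3.69 = 0.1642
4.46 × 6.81 = 30.37
8.96/6.68 = 1.341
R_total = 0.1642 + 30.37 + 1.74 + 1.341 = 33.62 ft²·°F·h/BTU
Q = A·ΔT/R = 40.8 × (63.7 − 33.6) / 33.62 = 36.53 BTU/h

36.5 BTU/h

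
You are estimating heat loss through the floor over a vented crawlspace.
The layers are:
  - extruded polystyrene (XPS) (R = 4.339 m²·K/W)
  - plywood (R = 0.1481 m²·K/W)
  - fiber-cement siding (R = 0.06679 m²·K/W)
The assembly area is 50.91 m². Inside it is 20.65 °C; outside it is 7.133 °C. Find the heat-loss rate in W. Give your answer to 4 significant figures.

R_total = 4.339 + 0.1481 + 0.06679 = 4.5539 m²·K/W
Q = A·ΔT/R = 50.91 × (20.65 − 7.133) / 4.5539 = 151.11 W

151.1 W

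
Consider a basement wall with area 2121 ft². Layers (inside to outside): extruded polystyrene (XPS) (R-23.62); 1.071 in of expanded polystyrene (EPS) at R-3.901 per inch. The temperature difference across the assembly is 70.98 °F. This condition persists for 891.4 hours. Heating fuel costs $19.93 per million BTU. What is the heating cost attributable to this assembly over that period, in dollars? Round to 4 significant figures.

96.22 dollars

1.071 × 3.901 = 4.178
R_total = 23.62 + 4.178 = 27.798 ft²·°F·h/BTU
Q = 2121 × 70.98 / 27.798 = 5415.8 BTU/h
E = 5415.8 × 891.4 = 4827700 BTU
Cost = 4827700/10⁶ × 19.93 = $96.215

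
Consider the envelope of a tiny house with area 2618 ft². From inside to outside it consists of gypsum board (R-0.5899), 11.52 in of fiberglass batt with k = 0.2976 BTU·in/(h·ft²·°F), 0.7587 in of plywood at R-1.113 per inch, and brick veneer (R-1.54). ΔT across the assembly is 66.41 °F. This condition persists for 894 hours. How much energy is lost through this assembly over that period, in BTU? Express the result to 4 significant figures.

3729000 BTU

11.52/0.2976 = 38.71
0.7587 × 1.113 = 0.84443
R_total = 0.5899 + 38.71 + 0.84443 + 1.54 = 41.684 ft²·°F·h/BTU
Q = 2618 × 66.41 / 41.684 = 4170.9 BTU/h
E = 4170.9 × 894 = 3728800 BTU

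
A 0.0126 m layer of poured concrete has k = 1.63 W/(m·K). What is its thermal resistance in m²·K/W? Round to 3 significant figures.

R = L/k = 0.0126/1.63 = 0.00773 m²·K/W

0.00773 m²·K/W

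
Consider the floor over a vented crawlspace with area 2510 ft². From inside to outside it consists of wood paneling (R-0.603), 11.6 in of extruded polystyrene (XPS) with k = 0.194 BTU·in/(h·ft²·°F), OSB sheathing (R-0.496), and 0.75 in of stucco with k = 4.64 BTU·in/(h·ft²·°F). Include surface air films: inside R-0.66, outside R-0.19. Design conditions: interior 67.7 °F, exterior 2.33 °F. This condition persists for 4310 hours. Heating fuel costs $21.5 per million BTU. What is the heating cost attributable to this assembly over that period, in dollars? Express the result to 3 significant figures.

11.6/0.194 = 59.79
0.75/4.64 = 0.1616
R_total = 0.66 + 0.603 + 59.79 + 0.496 + 0.1616 + 0.19 = 61.9 ft²·°F·h/BTU
Q = 2510 × (67.7 − 2.33) / 61.9 = 2651 BTU/h
E = 2651 × 4310 = 11420000 BTU
Cost = 11420000/10⁶ × 21.5 = $245.6

246 dollars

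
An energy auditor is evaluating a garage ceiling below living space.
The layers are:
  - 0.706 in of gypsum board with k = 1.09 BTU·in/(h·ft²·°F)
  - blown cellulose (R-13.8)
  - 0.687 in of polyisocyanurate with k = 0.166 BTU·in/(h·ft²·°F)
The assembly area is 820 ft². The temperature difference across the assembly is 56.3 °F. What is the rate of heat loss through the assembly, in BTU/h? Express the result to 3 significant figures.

2480 BTU/h

0.706/1.09 = 0.6477
0.687/0.166 = 4.139
R_total = 0.6477 + 13.8 + 4.139 = 18.59 ft²·°F·h/BTU
Q = A·ΔT/R = 820 × 56.3 / 18.59 = 2484 BTU/h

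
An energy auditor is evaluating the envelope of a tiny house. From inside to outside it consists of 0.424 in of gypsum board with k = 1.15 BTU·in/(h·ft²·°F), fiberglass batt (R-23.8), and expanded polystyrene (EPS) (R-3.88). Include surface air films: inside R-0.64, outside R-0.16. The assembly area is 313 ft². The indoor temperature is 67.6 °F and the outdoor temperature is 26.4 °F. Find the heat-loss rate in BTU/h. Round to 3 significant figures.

447 BTU/h

0.424/1.15 = 0.3687
R_total = 0.64 + 0.3687 + 23.8 + 3.88 + 0.16 = 28.85 ft²·°F·h/BTU
Q = A·ΔT/R = 313 × (67.6 − 26.4) / 28.85 = 447 BTU/h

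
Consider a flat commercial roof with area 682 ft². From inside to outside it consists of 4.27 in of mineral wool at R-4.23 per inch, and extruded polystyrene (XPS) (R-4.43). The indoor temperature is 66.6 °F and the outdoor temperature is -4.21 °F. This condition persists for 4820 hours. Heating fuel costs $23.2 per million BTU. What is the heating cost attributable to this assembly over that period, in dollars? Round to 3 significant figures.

240 dollars

4.27 × 4.23 = 18.06
R_total = 18.06 + 4.43 = 22.49 ft²·°F·h/BTU
Q = 682 × (66.6 − (-4.21)) / 22.49 = 2147 BTU/h
E = 2147 × 4820 = 10350000 BTU
Cost = 10350000/10⁶ × 23.2 = $240.1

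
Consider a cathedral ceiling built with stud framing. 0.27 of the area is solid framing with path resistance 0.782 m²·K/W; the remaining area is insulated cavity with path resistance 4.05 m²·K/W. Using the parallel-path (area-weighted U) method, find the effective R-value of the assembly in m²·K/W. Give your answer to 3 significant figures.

U_eff = 0.73/4.05 + 0.27/0.782 = 0.1802 + 0.3453 = 0.5255
R_eff = 1/U_eff = 1.903 m²·K/W

1.90 m²·K/W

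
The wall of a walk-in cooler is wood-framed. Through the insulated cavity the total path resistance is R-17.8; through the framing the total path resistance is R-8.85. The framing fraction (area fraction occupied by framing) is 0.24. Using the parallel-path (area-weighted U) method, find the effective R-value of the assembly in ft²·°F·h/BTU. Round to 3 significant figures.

U_eff = 0.76/17.8 + 0.24/8.85 = 0.0427 + 0.02712 = 0.06982
R_eff = 1/U_eff = 14.32 ft²·°F·h/BTU

14.3 ft²·°F·h/BTU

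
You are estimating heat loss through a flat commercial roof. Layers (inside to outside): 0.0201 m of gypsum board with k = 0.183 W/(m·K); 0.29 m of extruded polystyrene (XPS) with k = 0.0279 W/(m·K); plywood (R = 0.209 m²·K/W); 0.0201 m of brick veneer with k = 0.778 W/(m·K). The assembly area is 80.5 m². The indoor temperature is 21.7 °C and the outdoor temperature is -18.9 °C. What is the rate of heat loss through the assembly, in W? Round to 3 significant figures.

0.0201/0.183 = 0.1098
0.29/0.0279 = 10.39
0.0201/0.778 = 0.02584
R_total = 0.1098 + 10.39 + 0.209 + 0.02584 = 10.74 m²·K/W
Q = A·ΔT/R = 80.5 × (21.7 − (-18.9)) / 10.74 = 304.3 W

304 W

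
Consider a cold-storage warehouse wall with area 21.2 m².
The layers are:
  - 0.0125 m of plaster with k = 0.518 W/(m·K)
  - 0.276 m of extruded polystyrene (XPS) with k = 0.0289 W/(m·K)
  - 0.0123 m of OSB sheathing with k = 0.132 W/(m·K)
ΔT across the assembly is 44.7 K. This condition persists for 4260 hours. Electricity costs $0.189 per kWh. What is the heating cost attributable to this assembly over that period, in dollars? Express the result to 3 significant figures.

0.0125/0.518 = 0.02413
0.276/0.0289 = 9.55
0.0123/0.132 = 0.09318
R_total = 0.02413 + 9.55 + 0.09318 = 9.667 m²·K/W
Q = 21.2 × 44.7 / 9.667 = 98.02 W
E = 98.02 W × 4260 h / 1000 = 417.6 kWh
Cost = 417.6 × 0.189 = $78.92

78.9 dollars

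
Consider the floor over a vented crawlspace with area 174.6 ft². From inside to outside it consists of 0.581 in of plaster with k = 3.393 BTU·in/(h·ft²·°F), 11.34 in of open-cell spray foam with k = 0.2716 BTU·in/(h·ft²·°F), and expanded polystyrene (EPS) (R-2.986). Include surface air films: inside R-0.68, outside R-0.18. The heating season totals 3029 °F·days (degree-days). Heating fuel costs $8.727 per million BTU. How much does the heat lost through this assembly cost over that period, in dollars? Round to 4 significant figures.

2.420 dollars

0.581/3.393 = 0.17123
11.34/0.2716 = 41.753
R_total = 0.68 + 0.17123 + 41.753 + 2.986 + 0.18 = 45.77 ft²·°F·h/BTU
E = A × HDD × 24 / R = 174.6 × 3029 × 24 / 45.77 = 277320 BTU
Cost = 277320/10⁶ × 8.727 = $2.4201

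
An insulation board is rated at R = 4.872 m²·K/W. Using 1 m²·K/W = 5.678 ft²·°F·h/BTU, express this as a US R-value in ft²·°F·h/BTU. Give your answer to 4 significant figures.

27.66 ft²·°F·h/BTU

R_US = 4.872 × 5.678 = 27.663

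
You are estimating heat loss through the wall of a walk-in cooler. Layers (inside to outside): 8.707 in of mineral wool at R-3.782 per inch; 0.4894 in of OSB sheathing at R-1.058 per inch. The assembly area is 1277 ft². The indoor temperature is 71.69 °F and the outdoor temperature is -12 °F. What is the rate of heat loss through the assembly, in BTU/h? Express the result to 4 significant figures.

8.707 × 3.782 = 32.93
0.4894 × 1.058 = 0.51779
R_total = 32.93 + 0.51779 = 33.448 ft²·°F·h/BTU
Q = A·ΔT/R = 1277 × (71.69 − (-12)) / 33.448 = 3195.2 BTU/h

3195 BTU/h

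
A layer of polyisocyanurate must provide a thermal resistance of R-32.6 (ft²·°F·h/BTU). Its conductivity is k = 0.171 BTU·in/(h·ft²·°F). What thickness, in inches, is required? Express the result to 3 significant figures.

L = R × k = 32.6 × 0.171 = 5.575 in

5.57 in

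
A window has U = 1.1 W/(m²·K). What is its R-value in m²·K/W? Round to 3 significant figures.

R = 1/U = 1/1.1 = 0.9091

0.909 m²·K/W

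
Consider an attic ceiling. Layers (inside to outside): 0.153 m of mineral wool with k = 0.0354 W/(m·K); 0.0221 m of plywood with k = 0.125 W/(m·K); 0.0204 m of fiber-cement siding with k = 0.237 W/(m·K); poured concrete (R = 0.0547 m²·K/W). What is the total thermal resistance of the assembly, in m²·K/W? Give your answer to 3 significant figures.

4.64 m²·K/W

0.153/0.0354 = 4.322
0.0221/0.125 = 0.1768
0.0204/0.237 = 0.08608
R_total = 4.322 + 0.1768 + 0.08608 + 0.0547 = 4.64 m²·K/W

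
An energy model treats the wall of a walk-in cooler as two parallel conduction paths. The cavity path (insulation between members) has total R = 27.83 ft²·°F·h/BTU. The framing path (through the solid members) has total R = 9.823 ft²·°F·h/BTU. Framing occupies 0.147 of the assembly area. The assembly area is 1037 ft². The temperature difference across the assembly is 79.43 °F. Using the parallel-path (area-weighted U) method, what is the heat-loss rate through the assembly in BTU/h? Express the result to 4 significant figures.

3757 BTU/h

U_eff = 0.853/27.83 + 0.147/9.823 = 0.03065 + 0.014965 = 0.045615
R_eff = 1/U_eff = 21.922 ft²·°F·h/BTU
Q = 1037 × 79.43 / 21.922 = 3757.3 BTU/h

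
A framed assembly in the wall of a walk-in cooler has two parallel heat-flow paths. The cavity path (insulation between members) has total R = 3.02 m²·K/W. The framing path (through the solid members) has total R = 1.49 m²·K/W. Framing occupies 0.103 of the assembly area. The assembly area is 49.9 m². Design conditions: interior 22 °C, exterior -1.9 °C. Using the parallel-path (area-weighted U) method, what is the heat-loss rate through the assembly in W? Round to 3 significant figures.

437 W

U_eff = 0.897/3.02 + 0.103/1.49 = 0.297 + 0.06913 = 0.3661
R_eff = 1/U_eff = 2.731 m²·K/W
Q = 49.9 × (22 − (-1.9)) / 2.731 = 436.7 W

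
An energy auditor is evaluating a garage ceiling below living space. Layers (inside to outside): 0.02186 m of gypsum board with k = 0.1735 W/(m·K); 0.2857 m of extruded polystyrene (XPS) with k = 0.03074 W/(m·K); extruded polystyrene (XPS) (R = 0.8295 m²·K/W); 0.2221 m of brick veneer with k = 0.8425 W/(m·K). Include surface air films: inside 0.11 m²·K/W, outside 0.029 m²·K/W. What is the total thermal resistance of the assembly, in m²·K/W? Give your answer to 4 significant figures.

0.02186/0.1735 = 0.12599
0.2857/0.03074 = 9.2941
0.2221/0.8425 = 0.26362
R_total = 0.11 + 0.12599 + 9.2941 + 0.8295 + 0.26362 + 0.029 = 10.652 m²·K/W

10.65 m²·K/W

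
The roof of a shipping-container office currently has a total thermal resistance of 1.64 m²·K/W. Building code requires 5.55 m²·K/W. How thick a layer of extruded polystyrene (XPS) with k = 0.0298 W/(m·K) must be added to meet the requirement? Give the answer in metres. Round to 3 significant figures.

ΔR = 5.55 − 1.64 = 3.91 m²·K/W
L = ΔR × k = 3.91 × 0.0298 = 0.1165 m

0.117 m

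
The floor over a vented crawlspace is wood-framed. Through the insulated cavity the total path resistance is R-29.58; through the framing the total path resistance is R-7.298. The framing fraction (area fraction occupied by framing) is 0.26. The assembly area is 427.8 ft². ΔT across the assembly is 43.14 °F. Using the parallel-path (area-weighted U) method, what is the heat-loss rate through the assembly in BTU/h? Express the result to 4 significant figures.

1119 BTU/h

U_eff = 0.74/29.58 + 0.26/7.298 = 0.025017 + 0.035626 = 0.060643
R_eff = 1/U_eff = 16.49 ft²·°F·h/BTU
Q = 427.8 × 43.14 / 16.49 = 1119.2 BTU/h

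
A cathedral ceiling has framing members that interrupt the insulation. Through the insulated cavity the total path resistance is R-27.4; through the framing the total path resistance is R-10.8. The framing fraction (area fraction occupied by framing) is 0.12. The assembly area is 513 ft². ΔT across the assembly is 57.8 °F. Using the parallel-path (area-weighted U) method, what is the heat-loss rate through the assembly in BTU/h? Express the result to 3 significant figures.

1280 BTU/h

U_eff = 0.88/27.4 + 0.12/10.8 = 0.03212 + 0.01111 = 0.04323
R_eff = 1/U_eff = 23.13 ft²·°F·h/BTU
Q = 513 × 57.8 / 23.13 = 1282 BTU/h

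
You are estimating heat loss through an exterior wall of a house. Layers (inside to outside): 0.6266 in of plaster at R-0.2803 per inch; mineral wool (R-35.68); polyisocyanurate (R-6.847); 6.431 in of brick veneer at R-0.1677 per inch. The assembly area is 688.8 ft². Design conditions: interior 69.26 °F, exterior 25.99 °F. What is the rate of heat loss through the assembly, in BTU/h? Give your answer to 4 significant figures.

0.6266 × 0.2803 = 0.17564
6.431 × 0.1677 = 1.0785
R_total = 0.17564 + 35.68 + 6.847 + 1.0785 = 43.781 ft²·°F·h/BTU
Q = A·ΔT/R = 688.8 × (69.26 − 25.99) / 43.781 = 680.76 BTU/h

680.8 BTU/h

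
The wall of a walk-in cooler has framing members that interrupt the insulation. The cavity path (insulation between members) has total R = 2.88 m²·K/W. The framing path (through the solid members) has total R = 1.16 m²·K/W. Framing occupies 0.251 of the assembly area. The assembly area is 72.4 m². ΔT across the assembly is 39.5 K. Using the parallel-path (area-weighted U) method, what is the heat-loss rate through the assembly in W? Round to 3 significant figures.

1360 W

U_eff = 0.749/2.88 + 0.251/1.16 = 0.2601 + 0.2164 = 0.4764
R_eff = 1/U_eff = 2.099 m²·K/W
Q = 72.4 × 39.5 / 2.099 = 1363 W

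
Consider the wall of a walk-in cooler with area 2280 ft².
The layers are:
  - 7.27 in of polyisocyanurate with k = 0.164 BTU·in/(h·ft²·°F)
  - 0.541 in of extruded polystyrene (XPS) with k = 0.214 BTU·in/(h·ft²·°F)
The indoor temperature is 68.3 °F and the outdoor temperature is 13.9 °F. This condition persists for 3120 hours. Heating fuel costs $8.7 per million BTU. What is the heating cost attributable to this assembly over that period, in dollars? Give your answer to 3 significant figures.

7.27/0.164 = 44.33
0.541/0.214 = 2.528
R_total = 44.33 + 2.528 = 46.86 ft²·°F·h/BTU
Q = 2280 × (68.3 − 13.9) / 46.86 = 2647 BTU/h
E = 2647 × 3120 = 8259000 BTU
Cost = 8259000/10⁶ × 8.7 = $71.85

71.9 dollars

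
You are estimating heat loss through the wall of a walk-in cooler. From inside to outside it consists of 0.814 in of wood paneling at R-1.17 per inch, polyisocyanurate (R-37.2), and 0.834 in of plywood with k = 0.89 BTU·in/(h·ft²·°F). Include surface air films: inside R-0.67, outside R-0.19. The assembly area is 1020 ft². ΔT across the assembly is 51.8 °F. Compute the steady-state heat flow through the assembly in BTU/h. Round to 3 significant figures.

0.814 × 1.17 = 0.9524
0.834/0.89 = 0.9371
R_total = 0.67 + 0.9524 + 37.2 + 0.9371 + 0.19 = 39.95 ft²·°F·h/BTU
Q = A·ΔT/R = 1020 × 51.8 / 39.95 = 1323 BTU/h

1320 BTU/h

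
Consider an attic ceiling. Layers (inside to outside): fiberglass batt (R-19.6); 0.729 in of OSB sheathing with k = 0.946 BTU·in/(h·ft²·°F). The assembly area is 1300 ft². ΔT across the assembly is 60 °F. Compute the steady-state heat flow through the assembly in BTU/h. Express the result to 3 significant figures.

0.729/0.946 = 0.7706
R_total = 19.6 + 0.7706 = 20.37 ft²·°F·h/BTU
Q = A·ΔT/R = 1300 × 60 / 20.37 = 3829 BTU/h

3830 BTU/h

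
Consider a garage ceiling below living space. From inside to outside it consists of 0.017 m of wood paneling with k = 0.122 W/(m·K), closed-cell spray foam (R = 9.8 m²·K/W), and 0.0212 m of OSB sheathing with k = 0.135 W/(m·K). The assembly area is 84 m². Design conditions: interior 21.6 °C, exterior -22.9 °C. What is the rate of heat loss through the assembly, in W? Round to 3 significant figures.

0.017/0.122 = 0.1393
0.0212/0.135 = 0.157
R_total = 0.1393 + 9.8 + 0.157 = 10.1 m²·K/W
Q = A·ΔT/R = 84 × (21.6 − (-22.9)) / 10.1 = 370.2 W

370 W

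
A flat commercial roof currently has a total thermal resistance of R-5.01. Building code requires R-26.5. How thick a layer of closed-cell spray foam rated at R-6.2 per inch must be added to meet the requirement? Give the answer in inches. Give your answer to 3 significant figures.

ΔR = 26.5 − 5.01 = 21.49 ft²·°F·h/BTU
L = ΔR / (R/in) = 21.49/6.2 = 3.466 in

3.47 in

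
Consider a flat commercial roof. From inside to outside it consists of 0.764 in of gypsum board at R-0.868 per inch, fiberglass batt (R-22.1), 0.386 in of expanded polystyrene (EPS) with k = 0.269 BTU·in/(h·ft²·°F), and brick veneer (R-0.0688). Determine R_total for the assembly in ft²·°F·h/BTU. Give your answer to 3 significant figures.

0.764 × 0.868 = 0.6632
0.386/0.269 = 1.435
R_total = 0.6632 + 22.1 + 1.435 + 0.0688 = 24.27 ft²·°F·h/BTU

24.3 ft²·°F·h/BTU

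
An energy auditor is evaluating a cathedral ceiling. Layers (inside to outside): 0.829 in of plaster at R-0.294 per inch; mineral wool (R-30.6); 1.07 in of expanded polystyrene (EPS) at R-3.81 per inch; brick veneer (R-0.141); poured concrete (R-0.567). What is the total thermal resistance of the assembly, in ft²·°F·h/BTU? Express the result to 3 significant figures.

35.6 ft²·°F·h/BTU

0.829 × 0.294 = 0.2437
1.07 × 3.81 = 4.077
R_total = 0.2437 + 30.6 + 4.077 + 0.141 + 0.567 = 35.63 ft²·°F·h/BTU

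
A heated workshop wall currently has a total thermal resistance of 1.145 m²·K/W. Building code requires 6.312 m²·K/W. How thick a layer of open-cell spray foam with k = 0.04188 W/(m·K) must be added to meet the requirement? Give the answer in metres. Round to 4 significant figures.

0.2164 m

ΔR = 6.312 − 1.145 = 5.167 m²·K/W
L = ΔR × k = 5.167 × 0.04188 = 0.21639 m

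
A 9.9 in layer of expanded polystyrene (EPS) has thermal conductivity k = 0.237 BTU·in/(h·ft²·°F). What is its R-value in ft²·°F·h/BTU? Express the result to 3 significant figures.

41.8 ft²·°F·h/BTU

R = L/k = 9.9/0.237 = 41.77 ft²·°F·h/BTU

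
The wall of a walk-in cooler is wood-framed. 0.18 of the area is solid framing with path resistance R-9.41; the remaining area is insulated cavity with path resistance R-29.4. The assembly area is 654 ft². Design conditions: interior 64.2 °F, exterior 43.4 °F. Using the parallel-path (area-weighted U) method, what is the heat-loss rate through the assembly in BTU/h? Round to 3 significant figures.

U_eff = 0.82/29.4 + 0.18/9.41 = 0.02789 + 0.01913 = 0.04702
R_eff = 1/U_eff = 21.27 ft²·°F·h/BTU
Q = 654 × (64.2 − 43.4) / 21.27 = 639.6 BTU/h

640 BTU/h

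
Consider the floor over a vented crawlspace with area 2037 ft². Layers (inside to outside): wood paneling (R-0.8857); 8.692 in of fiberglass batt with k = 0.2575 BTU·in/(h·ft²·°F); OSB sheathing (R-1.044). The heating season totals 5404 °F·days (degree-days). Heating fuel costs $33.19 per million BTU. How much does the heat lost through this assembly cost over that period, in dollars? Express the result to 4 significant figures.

245.7 dollars

8.692/0.2575 = 33.755
R_total = 0.8857 + 33.755 + 1.044 = 35.685 ft²·°F·h/BTU
E = A × HDD × 24 / R = 2037 × 5404 × 24 / 35.685 = 7403400 BTU
Cost = 7403400/10⁶ × 33.19 = $245.72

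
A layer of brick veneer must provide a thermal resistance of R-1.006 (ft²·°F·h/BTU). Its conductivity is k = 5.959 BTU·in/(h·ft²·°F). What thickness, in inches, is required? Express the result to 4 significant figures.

L = R × k = 1.006 × 5.959 = 5.9948 in

5.995 in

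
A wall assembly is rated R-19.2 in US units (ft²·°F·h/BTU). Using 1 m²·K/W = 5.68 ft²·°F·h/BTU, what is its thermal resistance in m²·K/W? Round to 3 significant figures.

3.38 m²·K/W

R_SI = 19.2/5.68 = 3.38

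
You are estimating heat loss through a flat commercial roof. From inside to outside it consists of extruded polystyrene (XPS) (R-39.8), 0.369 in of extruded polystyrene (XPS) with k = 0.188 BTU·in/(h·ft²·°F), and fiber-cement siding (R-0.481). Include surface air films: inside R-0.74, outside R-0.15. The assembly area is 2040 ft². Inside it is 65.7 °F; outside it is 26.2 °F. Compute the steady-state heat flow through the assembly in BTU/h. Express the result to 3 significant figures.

1870 BTU/h

0.369/0.188 = 1.963
R_total = 0.74 + 39.8 + 1.963 + 0.481 + 0.15 = 43.13 ft²·°F·h/BTU
Q = A·ΔT/R = 2040 × (65.7 − 26.2) / 43.13 = 1868 BTU/h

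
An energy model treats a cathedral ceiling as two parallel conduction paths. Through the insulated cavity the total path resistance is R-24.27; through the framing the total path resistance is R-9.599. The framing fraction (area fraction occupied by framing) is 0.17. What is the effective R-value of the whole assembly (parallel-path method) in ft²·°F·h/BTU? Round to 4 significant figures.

19.26 ft²·°F·h/BTU

U_eff = 0.83/24.27 + 0.17/9.599 = 0.034199 + 0.01771 = 0.051909
R_eff = 1/U_eff = 19.265 ft²·°F·h/BTU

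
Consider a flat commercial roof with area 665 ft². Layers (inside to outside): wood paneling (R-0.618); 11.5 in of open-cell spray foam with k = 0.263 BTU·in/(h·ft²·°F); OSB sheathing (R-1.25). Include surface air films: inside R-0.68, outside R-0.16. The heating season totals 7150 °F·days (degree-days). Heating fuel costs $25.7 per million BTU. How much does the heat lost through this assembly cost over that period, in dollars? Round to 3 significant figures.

11.5/0.263 = 43.73
R_total = 0.68 + 0.618 + 43.73 + 1.25 + 0.16 = 46.43 ft²·°F·h/BTU
E = A × HDD × 24 / R = 665 × 7150 × 24 / 46.43 = 2458000 BTU
Cost = 2458000/10⁶ × 25.7 = $63.16

63.2 dollars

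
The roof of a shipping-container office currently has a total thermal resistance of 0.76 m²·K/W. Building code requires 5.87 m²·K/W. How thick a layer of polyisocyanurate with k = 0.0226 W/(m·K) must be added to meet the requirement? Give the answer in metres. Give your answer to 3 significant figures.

ΔR = 5.87 − 0.76 = 5.11 m²·K/W
L = ΔR × k = 5.11 × 0.0226 = 0.1155 m

0.115 m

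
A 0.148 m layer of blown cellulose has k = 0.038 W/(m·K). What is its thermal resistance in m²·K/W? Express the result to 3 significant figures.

3.89 m²·K/W

R = L/k = 0.148/0.038 = 3.895 m²·K/W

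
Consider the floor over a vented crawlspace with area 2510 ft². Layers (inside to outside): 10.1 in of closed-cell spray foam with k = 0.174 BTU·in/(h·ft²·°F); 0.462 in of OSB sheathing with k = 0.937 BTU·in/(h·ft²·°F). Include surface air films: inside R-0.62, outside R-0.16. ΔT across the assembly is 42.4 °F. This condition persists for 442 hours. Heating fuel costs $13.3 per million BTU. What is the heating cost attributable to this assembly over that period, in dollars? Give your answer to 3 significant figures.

10.5 dollars

10.1/0.174 = 58.05
0.462/0.937 = 0.4931
R_total = 0.62 + 58.05 + 0.4931 + 0.16 = 59.32 ft²·°F·h/BTU
Q = 2510 × 42.4 / 59.32 = 1794 BTU/h
E = 1794 × 442 = 793000 BTU
Cost = 793000/10⁶ × 13.3 = $10.55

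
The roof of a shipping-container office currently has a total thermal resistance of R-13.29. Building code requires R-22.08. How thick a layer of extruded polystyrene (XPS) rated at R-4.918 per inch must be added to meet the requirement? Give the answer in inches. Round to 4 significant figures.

ΔR = 22.08 − 13.29 = 8.79 ft²·°F·h/BTU
L = ΔR / (R/in) = 8.79/4.918 = 1.7873 in

1.787 in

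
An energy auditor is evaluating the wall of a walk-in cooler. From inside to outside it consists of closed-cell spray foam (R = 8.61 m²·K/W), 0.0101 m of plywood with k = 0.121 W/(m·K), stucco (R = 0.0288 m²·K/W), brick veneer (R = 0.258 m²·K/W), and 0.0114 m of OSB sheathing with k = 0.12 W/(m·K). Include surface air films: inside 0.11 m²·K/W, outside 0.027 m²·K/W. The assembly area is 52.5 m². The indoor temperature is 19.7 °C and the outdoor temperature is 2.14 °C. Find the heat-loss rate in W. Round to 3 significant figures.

100 W

0.0101/0.121 = 0.08347
0.0114/0.12 = 0.095
R_total = 0.11 + 8.61 + 0.08347 + 0.0288 + 0.258 + 0.095 + 0.027 = 9.212 m²·K/W
Q = A·ΔT/R = 52.5 × (19.7 − 2.14) / 9.212 = 100.1 W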